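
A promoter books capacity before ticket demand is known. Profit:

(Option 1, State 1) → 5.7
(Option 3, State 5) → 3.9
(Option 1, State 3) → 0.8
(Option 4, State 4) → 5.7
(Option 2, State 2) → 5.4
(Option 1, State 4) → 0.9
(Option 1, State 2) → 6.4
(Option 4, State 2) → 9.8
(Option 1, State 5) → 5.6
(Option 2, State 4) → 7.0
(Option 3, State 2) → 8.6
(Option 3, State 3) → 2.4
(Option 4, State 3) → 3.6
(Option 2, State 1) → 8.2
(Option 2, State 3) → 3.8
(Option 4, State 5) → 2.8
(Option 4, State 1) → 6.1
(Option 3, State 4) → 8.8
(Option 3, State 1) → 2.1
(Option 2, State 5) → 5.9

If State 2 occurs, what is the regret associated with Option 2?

4.4

Best payoff under State 2 is 9.8.
Regret = 9.8 − 5.4 = 4.4.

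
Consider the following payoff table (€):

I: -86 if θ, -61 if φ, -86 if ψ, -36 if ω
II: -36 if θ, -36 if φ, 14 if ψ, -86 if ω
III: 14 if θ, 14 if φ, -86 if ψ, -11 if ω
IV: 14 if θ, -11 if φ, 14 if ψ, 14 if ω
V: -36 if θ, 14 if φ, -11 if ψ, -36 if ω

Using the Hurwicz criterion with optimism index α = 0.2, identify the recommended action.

IV

I: 0.2·(-36) + 0.8·(-86) = -76
II: 0.2·14 + 0.8·(-86) = -66
III: 0.2·14 + 0.8·(-86) = -66
IV: 0.2·14 + 0.8·(-11) = -6
V: 0.2·14 + 0.8·(-36) = -26
Highest Hurwicz score = -6 → IV.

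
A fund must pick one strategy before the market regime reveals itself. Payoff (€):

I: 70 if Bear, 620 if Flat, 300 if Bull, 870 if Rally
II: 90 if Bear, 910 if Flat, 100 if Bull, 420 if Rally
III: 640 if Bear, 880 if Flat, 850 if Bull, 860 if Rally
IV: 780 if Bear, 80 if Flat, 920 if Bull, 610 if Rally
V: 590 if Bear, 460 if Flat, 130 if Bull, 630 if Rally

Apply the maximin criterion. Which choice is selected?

III

Row minima: I=70, II=90, III=640, IV=80, V=130
Best worst-case = 640 → III.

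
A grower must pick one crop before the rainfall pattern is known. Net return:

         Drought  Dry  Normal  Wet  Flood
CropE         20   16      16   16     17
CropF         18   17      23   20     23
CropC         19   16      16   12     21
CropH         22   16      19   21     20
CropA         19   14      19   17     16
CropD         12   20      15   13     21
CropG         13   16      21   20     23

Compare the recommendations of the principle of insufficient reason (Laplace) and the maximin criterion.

Row averages: CropE=17, CropF=20.2, CropC=16.8, CropH=19.6, CropA=17, CropD=16.2, CropG=18.6
Highest average = 20.2 → CropF.
Row minima: CropE=16, CropF=17, CropC=12, CropH=16, CropA=14, CropD=12, CropG=13
Best worst-case = 17 → CropF.

laplace → CropF; maximin → CropF (agree)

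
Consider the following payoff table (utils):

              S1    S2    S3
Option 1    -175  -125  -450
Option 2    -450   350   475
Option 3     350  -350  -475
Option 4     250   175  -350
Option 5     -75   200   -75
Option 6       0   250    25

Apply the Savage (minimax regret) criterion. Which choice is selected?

Column bests: S1=350, S2=350, S3=475.
Option 1 regrets: 525, 475, 925 → max 925
Option 2 regrets: 800, 0, 0 → max 800
Option 3 regrets: 0, 700, 950 → max 950
Option 4 regrets: 100, 175, 825 → max 825
Option 5 regrets: 425, 150, 550 → max 550
Option 6 regrets: 350, 100, 450 → max 450
Smallest max regret = 450 → Option 6.

Option 6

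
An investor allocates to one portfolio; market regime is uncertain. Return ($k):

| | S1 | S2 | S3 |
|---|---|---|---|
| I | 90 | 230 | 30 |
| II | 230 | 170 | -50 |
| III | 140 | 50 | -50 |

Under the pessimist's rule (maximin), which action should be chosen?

I

Row minima: I=30, II=-50, III=-50
Best worst-case = 30 → I.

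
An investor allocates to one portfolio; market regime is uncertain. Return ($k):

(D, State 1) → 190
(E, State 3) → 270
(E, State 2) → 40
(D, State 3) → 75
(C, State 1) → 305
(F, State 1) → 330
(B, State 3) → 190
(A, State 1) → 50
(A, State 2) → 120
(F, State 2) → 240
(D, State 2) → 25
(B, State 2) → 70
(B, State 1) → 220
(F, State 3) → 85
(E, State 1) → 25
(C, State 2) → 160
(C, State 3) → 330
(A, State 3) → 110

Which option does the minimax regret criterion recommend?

C

Column bests: State 1=330, State 2=240, State 3=330.
A regrets: 280, 120, 220 → max 280
B regrets: 110, 170, 140 → max 170
C regrets: 25, 80, 0 → max 80
D regrets: 140, 215, 255 → max 255
E regrets: 305, 200, 60 → max 305
F regrets: 0, 0, 245 → max 245
Smallest max regret = 80 → C.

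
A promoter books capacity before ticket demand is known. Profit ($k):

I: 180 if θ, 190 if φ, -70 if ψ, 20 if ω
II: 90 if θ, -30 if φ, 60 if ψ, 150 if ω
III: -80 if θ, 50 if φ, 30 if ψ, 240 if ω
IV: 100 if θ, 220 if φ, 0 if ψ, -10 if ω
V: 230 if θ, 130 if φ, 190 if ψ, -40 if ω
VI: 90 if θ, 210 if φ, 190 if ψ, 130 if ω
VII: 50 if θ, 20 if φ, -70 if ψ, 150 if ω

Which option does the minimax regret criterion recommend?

VI

Column bests: θ=230, φ=220, ψ=190, ω=240.
I regrets: 50, 30, 260, 220 → max 260
II regrets: 140, 250, 130, 90 → max 250
III regrets: 310, 170, 160, 0 → max 310
IV regrets: 130, 0, 190, 250 → max 250
V regrets: 0, 90, 0, 280 → max 280
VI regrets: 140, 10, 0, 110 → max 140
VII regrets: 180, 200, 260, 90 → max 260
Smallest max regret = 140 → VI.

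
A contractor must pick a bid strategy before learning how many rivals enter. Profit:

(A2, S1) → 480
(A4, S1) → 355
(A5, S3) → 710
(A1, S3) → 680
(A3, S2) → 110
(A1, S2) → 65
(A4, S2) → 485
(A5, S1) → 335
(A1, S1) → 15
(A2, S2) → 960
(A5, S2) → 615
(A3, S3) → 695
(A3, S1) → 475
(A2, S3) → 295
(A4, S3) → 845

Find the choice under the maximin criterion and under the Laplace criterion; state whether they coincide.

maximin → A4; laplace → A2 (disagree)

Row minima: A1=15, A2=295, A3=110, A4=355, A5=335
Best worst-case = 355 → A4.
Row averages: A1=760/3, A2=1735/3, A3=1280/3, A4=1685/3, A5=1660/3
Highest average = 1735/3 → A2.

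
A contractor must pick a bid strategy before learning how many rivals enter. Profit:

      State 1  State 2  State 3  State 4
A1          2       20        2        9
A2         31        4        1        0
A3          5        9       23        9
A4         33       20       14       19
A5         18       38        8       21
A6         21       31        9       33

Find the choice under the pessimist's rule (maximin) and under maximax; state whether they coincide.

maximin → A4; maximax → A5 (disagree)

Row minima: A1=2, A2=0, A3=5, A4=14, A5=8, A6=9
Best worst-case = 14 → A4.
Row maxima: A1=20, A2=31, A3=23, A4=33, A5=38, A6=33
Best best-case = 38 → A5.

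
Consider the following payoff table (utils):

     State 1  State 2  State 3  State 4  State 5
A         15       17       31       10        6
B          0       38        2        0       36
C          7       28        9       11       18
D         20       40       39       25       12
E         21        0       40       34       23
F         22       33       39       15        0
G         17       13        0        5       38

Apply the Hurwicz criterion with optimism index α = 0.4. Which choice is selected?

A: 0.4·31 + 0.6·6 = 16
B: 0.4·38 + 0.6·0 = 15.2
C: 0.4·28 + 0.6·7 = 15.4
D: 0.4·40 + 0.6·12 = 23.2
E: 0.4·40 + 0.6·0 = 16
F: 0.4·39 + 0.6·0 = 15.6
G: 0.4·38 + 0.6·0 = 15.2
Highest Hurwicz score = 23.2 → D.

D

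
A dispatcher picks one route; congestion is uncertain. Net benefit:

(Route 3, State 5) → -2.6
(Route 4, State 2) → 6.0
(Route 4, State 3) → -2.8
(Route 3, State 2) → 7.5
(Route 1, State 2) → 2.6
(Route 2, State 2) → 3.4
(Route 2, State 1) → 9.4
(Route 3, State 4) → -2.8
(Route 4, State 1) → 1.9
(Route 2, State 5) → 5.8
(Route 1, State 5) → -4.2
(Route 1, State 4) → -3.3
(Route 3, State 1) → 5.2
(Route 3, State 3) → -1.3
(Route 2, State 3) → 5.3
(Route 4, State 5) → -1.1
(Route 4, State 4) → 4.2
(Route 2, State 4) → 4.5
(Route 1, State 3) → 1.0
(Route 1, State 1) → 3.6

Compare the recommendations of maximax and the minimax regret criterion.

maximax → Route 2; minimax regret → Route 2 (agree)

Row maxima: Route 1=3.6, Route 2=9.4, Route 3=7.5, Route 4=6.0
Best best-case = 9.4 → Route 2.
Column bests: State 1=9.4, State 2=7.5, State 3=5.3, State 4=4.5, State 5=5.8.
Route 1 regrets: 5.8, 4.9, 4.3, 7.8, 10.0 → max 10.0
Route 2 regrets: 0.0, 4.1, 0.0, 0.0, 0.0 → max 4.1
Route 3 regrets: 4.2, 0.0, 6.6, 7.3, 8.4 → max 8.4
Route 4 regrets: 7.5, 1.5, 8.1, 0.3, 6.9 → max 8.1
Smallest max regret = 4.1 → Route 2.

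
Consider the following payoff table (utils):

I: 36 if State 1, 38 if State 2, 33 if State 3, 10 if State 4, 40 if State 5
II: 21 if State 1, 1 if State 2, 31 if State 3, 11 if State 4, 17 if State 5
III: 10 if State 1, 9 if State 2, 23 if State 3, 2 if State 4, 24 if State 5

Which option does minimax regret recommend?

I

Column bests: State 1=36, State 2=38, State 3=33, State 4=11, State 5=40.
I regrets: 0, 0, 0, 1, 0 → max 1
II regrets: 15, 37, 2, 0, 23 → max 37
III regrets: 26, 29, 10, 9, 16 → max 29
Smallest max regret = 1 → I.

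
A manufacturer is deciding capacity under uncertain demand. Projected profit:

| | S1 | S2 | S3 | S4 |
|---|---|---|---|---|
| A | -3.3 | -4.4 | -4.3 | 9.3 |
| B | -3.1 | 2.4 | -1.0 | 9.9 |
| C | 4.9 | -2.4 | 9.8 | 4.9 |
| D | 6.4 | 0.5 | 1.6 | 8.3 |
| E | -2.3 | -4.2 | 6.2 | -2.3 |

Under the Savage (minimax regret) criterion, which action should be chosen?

C

Column bests: S1=6.4, S2=2.4, S3=9.8, S4=9.9.
A regrets: 9.7, 6.8, 14.1, 0.6 → max 14.1
B regrets: 9.5, 0.0, 10.8, 0.0 → max 10.8
C regrets: 1.5, 4.8, 0.0, 5.0 → max 5.0
D regrets: 0.0, 1.9, 8.2, 1.6 → max 8.2
E regrets: 8.7, 6.6, 3.6, 12.2 → max 12.2
Smallest max regret = 5.0 → C.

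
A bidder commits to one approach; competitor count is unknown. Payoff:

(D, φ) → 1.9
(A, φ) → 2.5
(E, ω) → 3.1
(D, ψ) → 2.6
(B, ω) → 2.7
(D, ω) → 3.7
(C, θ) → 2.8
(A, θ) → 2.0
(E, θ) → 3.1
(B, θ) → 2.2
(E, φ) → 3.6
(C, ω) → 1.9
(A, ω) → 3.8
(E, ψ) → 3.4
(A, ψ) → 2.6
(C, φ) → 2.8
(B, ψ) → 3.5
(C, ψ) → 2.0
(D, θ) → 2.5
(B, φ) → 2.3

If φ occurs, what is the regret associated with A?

1.1

Best payoff under φ is 3.6.
Regret = 3.6 − 2.5 = 1.1.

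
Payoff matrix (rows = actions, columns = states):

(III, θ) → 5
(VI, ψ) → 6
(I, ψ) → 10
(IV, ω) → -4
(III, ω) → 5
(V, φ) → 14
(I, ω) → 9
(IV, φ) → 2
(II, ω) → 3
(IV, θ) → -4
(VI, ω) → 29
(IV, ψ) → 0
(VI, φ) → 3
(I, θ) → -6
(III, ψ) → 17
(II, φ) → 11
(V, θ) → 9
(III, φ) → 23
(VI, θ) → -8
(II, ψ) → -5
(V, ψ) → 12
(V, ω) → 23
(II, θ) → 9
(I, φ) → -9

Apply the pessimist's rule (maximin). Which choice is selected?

Row minima: I=-9, II=-5, III=5, IV=-4, V=9, VI=-8
Best worst-case = 9 → V.

V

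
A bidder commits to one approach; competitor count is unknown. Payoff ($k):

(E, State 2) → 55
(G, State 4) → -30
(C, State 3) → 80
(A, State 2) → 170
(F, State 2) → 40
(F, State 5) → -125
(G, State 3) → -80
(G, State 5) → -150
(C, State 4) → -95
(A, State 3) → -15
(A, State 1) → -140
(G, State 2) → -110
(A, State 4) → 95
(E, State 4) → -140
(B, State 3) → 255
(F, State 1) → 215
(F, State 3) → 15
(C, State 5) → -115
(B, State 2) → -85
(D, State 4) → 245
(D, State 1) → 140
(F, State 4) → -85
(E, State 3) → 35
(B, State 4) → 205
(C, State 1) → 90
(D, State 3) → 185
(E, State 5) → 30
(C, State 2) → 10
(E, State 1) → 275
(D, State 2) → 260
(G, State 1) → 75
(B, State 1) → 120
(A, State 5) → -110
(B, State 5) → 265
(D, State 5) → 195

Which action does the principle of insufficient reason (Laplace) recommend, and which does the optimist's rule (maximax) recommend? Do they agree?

Row averages: A=0, B=152, C=-6, D=205, E=51, F=12, G=-59
Highest average = 205 → D.
Row maxima: A=170, B=265, C=90, D=260, E=275, F=215, G=75
Best best-case = 275 → E.

laplace → D; maximax → E (disagree)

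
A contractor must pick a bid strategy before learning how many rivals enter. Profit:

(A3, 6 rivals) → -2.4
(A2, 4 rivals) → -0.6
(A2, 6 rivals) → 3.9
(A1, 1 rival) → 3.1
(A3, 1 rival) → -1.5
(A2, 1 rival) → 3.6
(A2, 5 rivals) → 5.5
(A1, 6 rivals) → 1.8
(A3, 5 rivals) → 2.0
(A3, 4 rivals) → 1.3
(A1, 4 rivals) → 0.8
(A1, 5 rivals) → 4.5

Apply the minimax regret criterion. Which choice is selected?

Column bests: 1 rival=3.6, 4 rivals=1.3, 5 rivals=5.5, 6 rivals=3.9.
A1 regrets: 0.5, 0.5, 1.0, 2.1 → max 2.1
A2 regrets: 0.0, 1.9, 0.0, 0.0 → max 1.9
A3 regrets: 5.1, 0.0, 3.5, 6.3 → max 6.3
Smallest max regret = 1.9 → A2.

A2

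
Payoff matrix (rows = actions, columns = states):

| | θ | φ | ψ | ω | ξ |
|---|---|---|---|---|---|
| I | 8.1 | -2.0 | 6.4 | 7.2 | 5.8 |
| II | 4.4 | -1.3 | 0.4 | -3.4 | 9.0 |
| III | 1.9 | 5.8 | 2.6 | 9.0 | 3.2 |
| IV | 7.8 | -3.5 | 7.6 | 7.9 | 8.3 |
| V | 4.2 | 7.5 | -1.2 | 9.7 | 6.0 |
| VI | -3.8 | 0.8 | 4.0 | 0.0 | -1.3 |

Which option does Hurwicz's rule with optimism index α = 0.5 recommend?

I: 0.5·8.1 + 0.5·(-2.0) = 3.05
II: 0.5·9.0 + 0.5·(-3.4) = 2.8
III: 0.5·9.0 + 0.5·1.9 = 5.45
IV: 0.5·8.3 + 0.5·(-3.5) = 2.4
V: 0.5·9.7 + 0.5·(-1.2) = 4.25
VI: 0.5·4.0 + 0.5·(-3.8) = 0.1
Highest Hurwicz score = 5.45 → III.

III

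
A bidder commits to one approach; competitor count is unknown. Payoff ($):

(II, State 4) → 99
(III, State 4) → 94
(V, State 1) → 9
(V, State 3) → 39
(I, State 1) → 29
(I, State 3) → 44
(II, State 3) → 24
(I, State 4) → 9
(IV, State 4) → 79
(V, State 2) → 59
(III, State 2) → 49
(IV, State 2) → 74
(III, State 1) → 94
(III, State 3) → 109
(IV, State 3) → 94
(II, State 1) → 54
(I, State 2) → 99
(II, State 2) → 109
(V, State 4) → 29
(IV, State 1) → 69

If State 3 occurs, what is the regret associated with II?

85

Best payoff under State 3 is 109.
Regret = 109 − 24 = 85.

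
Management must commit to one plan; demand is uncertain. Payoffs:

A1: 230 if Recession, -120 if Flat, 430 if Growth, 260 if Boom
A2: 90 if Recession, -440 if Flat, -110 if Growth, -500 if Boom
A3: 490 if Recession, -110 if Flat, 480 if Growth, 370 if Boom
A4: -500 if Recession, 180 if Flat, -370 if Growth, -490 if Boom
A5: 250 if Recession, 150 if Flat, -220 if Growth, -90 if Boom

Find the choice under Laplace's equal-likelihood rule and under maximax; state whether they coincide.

Row averages: A1=200, A2=-240, A3=307.5, A4=-295, A5=22.5
Highest average = 307.5 → A3.
Row maxima: A1=430, A2=90, A3=490, A4=180, A5=250
Best best-case = 490 → A3.

laplace → A3; maximax → A3 (agree)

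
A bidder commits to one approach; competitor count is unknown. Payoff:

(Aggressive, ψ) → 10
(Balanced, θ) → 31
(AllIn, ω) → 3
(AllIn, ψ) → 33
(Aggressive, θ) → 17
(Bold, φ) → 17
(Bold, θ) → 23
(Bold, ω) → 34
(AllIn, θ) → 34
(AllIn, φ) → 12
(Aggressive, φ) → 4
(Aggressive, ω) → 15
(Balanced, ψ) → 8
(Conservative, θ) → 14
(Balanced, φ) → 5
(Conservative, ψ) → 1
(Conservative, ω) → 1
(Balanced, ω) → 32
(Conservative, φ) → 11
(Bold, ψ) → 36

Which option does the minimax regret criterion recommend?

Column bests: θ=34, φ=17, ψ=36, ω=34.
Conservative regrets: 20, 6, 35, 33 → max 35
Balanced regrets: 3, 12, 28, 2 → max 28
Aggressive regrets: 17, 13, 26, 19 → max 26
Bold regrets: 11, 0, 0, 0 → max 11
AllIn regrets: 0, 5, 3, 31 → max 31
Smallest max regret = 11 → Bold.

Bold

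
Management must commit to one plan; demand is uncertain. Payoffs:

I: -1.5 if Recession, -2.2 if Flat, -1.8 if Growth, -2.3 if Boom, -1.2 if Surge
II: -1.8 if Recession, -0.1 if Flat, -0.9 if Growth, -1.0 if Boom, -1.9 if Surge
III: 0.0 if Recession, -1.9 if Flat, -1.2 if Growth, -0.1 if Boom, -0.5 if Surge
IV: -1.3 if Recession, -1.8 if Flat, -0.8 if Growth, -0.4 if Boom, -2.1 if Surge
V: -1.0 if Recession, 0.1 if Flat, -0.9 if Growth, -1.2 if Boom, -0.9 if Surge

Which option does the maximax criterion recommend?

Row maxima: I=-1.2, II=-0.1, III=0.0, IV=-0.4, V=0.1
Best best-case = 0.1 → V.

V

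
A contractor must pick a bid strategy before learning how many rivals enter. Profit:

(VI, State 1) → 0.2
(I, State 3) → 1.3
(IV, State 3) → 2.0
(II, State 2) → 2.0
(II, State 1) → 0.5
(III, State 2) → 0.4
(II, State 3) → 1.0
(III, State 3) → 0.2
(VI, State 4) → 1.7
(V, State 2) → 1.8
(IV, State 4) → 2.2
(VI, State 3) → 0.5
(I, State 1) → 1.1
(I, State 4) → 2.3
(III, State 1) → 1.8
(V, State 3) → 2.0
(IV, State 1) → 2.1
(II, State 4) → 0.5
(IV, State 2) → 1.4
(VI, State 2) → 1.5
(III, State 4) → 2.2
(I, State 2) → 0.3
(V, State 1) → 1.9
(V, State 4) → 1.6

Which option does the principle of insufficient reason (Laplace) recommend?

IV

Row averages: I=1.25, II=1, III=1.15, IV=1.925, V=1.825, VI=0.975
Highest average = 1.925 → IV.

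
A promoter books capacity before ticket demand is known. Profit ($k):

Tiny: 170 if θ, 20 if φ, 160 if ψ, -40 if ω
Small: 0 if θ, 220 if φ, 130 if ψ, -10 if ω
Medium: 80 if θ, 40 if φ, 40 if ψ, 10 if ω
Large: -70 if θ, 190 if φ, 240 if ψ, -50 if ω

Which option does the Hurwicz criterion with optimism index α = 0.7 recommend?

Tiny: 0.7·170 + 0.3·(-40) = 107
Small: 0.7·220 + 0.3·(-10) = 151
Medium: 0.7·80 + 0.3·10 = 59
Large: 0.7·240 + 0.3·(-70) = 147
Highest Hurwicz score = 151 → Small.

Small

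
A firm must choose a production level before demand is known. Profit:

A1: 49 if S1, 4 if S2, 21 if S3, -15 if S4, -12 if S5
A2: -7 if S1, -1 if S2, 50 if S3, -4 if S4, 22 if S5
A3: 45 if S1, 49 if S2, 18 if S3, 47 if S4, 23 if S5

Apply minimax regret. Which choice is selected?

A3

Column bests: S1=49, S2=49, S3=50, S4=47, S5=23.
A1 regrets: 0, 45, 29, 62, 35 → max 62
A2 regrets: 56, 50, 0, 51, 1 → max 56
A3 regrets: 4, 0, 32, 0, 0 → max 32
Smallest max regret = 32 → A3.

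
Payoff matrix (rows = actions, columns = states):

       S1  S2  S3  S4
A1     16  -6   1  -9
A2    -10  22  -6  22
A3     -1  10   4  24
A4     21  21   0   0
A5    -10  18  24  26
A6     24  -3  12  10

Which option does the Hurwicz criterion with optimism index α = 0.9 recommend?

A5

A1: 0.9·16 + 0.1·(-9) = 13.5
A2: 0.9·22 + 0.1·(-10) = 18.8
A3: 0.9·24 + 0.1·(-1) = 21.5
A4: 0.9·21 + 0.1·0 = 18.9
A5: 0.9·26 + 0.1·(-10) = 22.4
A6: 0.9·24 + 0.1·(-3) = 21.3
Highest Hurwicz score = 22.4 → A5.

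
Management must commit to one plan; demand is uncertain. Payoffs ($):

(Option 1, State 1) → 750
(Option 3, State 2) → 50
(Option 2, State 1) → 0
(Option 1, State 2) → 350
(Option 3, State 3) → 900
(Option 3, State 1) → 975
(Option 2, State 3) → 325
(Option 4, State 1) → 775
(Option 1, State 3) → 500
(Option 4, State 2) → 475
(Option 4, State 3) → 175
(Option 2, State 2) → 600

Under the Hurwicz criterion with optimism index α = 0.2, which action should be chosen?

Option 1

Option 1: 0.2·750 + 0.8·350 = 430
Option 2: 0.2·600 + 0.8·0 = 120
Option 3: 0.2·975 + 0.8·50 = 235
Option 4: 0.2·775 + 0.8·175 = 295
Highest Hurwicz score = 430 → Option 1.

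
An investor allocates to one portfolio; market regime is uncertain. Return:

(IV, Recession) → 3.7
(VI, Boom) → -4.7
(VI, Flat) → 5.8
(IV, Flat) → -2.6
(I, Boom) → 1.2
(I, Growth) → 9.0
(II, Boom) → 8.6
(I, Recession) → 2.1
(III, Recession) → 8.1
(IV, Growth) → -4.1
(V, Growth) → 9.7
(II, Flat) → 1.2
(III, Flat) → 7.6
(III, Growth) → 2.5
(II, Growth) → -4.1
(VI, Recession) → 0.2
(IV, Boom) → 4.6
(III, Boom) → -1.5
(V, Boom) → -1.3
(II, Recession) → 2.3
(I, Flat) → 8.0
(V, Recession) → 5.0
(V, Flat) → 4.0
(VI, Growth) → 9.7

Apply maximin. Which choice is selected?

I

Row minima: I=1.2, II=-4.1, III=-1.5, IV=-4.1, V=-1.3, VI=-4.7
Best worst-case = 1.2 → I.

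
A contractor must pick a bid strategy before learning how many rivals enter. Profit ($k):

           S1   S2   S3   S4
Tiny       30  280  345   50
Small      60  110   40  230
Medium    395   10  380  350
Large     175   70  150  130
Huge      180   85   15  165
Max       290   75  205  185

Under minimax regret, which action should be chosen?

Column bests: S1=395, S2=280, S3=380, S4=350.
Tiny regrets: 365, 0, 35, 300 → max 365
Small regrets: 335, 170, 340, 120 → max 340
Medium regrets: 0, 270, 0, 0 → max 270
Large regrets: 220, 210, 230, 220 → max 230
Huge regrets: 215, 195, 365, 185 → max 365
Max regrets: 105, 205, 175, 165 → max 205
Smallest max regret = 205 → Max.

Max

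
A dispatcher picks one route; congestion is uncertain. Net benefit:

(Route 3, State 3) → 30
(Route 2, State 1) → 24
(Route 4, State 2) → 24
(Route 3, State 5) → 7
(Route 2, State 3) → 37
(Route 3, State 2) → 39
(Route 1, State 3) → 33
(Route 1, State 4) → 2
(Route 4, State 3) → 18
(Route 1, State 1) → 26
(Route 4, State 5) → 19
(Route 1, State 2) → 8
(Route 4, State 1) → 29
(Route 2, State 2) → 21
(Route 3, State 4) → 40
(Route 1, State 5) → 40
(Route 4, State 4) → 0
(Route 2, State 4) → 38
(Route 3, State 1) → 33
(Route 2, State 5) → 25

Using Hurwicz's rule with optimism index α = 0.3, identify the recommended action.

Route 1: 0.3·40 + 0.7·2 = 13.4
Route 2: 0.3·38 + 0.7·21 = 26.1
Route 3: 0.3·40 + 0.7·7 = 16.9
Route 4: 0.3·29 + 0.7·0 = 8.7
Highest Hurwicz score = 26.1 → Route 2.

Route 2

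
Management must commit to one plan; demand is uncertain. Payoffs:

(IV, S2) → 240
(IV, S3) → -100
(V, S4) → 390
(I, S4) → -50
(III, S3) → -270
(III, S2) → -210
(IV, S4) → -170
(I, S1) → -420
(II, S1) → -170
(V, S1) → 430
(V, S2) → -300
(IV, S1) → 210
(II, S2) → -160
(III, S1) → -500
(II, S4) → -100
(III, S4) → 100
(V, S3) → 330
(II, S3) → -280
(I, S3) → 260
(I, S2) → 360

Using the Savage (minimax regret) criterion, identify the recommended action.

IV

Column bests: S1=430, S2=360, S3=330, S4=390.
I regrets: 850, 0, 70, 440 → max 850
II regrets: 600, 520, 610, 490 → max 610
III regrets: 930, 570, 600, 290 → max 930
IV regrets: 220, 120, 430, 560 → max 560
V regrets: 0, 660, 0, 0 → max 660
Smallest max regret = 560 → IV.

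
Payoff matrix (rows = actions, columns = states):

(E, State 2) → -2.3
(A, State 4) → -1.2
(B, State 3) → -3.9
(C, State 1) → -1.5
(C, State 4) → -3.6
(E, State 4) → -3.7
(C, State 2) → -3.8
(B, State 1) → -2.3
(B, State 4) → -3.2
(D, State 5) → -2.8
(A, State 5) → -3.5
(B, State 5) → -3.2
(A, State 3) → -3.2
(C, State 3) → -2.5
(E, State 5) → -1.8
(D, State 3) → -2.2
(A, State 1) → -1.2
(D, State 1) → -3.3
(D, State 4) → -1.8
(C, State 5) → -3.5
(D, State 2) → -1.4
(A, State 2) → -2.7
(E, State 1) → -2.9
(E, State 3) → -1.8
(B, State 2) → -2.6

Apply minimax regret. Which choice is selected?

Column bests: State 1=-1.2, State 2=-1.4, State 3=-1.8, State 4=-1.2, State 5=-1.8.
A regrets: 0.0, 1.3, 1.4, 0.0, 1.7 → max 1.7
B regrets: 1.1, 1.2, 2.1, 2.0, 1.4 → max 2.1
C regrets: 0.3, 2.4, 0.7, 2.4, 1.7 → max 2.4
D regrets: 2.1, 0.0, 0.4, 0.6, 1.0 → max 2.1
E regrets: 1.7, 0.9, 0.0, 2.5, 0.0 → max 2.5
Smallest max regret = 1.7 → A.

A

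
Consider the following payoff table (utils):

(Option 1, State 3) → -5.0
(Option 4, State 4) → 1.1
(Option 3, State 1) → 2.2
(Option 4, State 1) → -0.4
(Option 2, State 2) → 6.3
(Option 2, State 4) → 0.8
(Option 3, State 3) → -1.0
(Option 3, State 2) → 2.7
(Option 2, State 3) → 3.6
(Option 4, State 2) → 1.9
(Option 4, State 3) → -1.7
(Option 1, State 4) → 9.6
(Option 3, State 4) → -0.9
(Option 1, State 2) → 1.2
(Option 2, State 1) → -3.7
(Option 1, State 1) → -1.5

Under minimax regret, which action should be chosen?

Option 4

Column bests: State 1=2.2, State 2=6.3, State 3=3.6, State 4=9.6.
Option 1 regrets: 3.7, 5.1, 8.6, 0.0 → max 8.6
Option 2 regrets: 5.9, 0.0, 0.0, 8.8 → max 8.8
Option 3 regrets: 0.0, 3.6, 4.6, 10.5 → max 10.5
Option 4 regrets: 2.6, 4.4, 5.3, 8.5 → max 8.5
Smallest max regret = 8.5 → Option 4.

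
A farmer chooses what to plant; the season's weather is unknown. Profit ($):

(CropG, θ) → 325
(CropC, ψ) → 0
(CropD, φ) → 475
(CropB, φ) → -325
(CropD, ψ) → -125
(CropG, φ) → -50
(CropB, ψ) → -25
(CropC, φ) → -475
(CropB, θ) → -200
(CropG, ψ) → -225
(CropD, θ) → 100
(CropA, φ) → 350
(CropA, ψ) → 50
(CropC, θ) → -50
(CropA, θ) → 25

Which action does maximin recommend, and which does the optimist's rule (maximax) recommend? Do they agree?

Row minima: CropC=-475, CropG=-225, CropA=25, CropD=-125, CropB=-325
Best worst-case = 25 → CropA.
Row maxima: CropC=0, CropG=325, CropA=350, CropD=475, CropB=-25
Best best-case = 475 → CropD.

maximin → CropA; maximax → CropD (disagree)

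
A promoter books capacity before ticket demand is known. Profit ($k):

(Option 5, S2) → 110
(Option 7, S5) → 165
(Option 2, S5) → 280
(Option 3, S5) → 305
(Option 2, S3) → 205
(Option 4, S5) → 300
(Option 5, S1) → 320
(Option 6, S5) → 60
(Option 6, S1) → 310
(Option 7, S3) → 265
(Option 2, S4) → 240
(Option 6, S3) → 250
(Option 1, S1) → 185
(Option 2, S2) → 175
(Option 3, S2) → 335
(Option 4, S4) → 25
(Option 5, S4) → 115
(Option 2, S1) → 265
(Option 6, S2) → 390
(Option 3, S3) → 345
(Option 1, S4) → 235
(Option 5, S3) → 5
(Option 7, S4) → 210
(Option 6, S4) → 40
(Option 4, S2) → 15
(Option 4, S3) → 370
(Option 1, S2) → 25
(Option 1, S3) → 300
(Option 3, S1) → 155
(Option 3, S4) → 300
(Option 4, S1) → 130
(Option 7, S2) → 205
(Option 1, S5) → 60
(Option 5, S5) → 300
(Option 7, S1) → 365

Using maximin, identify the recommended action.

Option 2

Row minima: Option 1=25, Option 2=175, Option 3=155, Option 4=15, Option 5=5, Option 6=40, Option 7=165
Best worst-case = 175 → Option 2.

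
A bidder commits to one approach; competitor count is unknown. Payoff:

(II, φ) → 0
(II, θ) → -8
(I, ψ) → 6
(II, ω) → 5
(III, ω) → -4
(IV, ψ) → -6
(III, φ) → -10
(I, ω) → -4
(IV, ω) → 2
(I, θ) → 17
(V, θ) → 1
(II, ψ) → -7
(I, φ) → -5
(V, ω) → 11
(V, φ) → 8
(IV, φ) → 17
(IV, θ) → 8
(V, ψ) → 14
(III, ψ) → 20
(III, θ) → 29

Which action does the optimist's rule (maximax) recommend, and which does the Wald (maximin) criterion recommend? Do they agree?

Row maxima: I=17, II=5, III=29, IV=17, V=14
Best best-case = 29 → III.
Row minima: I=-5, II=-8, III=-10, IV=-6, V=1
Best worst-case = 1 → V.

maximax → III; maximin → V (disagree)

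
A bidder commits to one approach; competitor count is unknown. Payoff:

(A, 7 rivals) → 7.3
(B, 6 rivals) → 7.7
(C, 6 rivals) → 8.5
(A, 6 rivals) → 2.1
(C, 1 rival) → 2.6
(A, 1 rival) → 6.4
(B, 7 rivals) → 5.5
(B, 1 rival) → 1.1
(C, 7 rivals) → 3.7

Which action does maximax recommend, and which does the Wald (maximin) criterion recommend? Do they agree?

Row maxima: A=7.3, B=7.7, C=8.5
Best best-case = 8.5 → C.
Row minima: A=2.1, B=1.1, C=2.6
Best worst-case = 2.6 → C.

maximax → C; maximin → C (agree)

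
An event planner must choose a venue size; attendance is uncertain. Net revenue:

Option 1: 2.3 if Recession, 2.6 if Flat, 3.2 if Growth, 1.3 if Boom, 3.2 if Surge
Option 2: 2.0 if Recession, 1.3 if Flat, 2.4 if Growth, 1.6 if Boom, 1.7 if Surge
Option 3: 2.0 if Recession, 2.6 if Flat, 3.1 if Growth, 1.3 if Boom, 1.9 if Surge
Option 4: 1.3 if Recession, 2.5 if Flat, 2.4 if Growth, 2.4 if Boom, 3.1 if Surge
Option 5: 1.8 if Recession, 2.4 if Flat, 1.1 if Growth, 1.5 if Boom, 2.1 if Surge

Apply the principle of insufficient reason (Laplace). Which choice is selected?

Row averages: Option 1=2.52, Option 2=1.8, Option 3=2.18, Option 4=2.34, Option 5=1.78
Highest average = 2.52 → Option 1.

Option 1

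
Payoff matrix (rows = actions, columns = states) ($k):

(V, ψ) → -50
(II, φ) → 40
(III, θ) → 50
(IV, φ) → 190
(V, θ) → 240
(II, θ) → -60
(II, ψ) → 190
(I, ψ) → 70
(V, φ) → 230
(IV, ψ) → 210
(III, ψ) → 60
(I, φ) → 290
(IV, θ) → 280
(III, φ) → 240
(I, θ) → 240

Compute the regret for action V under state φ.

60

Best payoff under φ is 290.
Regret = 290 − 230 = 60.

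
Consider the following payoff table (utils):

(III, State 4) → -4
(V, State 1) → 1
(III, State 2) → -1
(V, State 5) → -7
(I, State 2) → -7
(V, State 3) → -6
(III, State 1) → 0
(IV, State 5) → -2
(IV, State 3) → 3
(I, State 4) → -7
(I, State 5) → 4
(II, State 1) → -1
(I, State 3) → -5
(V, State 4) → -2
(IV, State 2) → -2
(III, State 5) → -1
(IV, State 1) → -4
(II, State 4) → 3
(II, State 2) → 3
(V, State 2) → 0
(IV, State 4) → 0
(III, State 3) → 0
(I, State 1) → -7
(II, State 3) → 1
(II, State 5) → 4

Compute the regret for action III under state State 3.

Best payoff under State 3 is 3.
Regret = 3 − 0 = 3.

3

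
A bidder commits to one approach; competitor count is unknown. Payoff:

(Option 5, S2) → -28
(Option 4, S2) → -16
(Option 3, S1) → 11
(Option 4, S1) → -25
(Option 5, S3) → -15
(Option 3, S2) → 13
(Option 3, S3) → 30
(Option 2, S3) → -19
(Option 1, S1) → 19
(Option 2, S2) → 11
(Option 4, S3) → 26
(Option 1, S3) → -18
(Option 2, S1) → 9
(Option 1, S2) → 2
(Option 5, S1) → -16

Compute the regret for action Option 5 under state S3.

45

Best payoff under S3 is 30.
Regret = 30 − (-15) = 45.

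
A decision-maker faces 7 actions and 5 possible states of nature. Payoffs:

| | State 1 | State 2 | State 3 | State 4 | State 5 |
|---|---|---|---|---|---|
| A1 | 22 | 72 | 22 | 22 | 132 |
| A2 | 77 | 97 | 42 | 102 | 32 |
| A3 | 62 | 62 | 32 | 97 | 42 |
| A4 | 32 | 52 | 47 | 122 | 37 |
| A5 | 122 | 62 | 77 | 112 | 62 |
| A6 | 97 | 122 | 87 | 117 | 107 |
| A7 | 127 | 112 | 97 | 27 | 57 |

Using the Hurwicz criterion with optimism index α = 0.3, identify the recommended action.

A1: 0.3·132 + 0.7·22 = 55
A2: 0.3·102 + 0.7·32 = 53
A3: 0.3·97 + 0.7·32 = 51.5
A4: 0.3·122 + 0.7·32 = 59
A5: 0.3·122 + 0.7·62 = 80
A6: 0.3·122 + 0.7·87 = 97.5
A7: 0.3·127 + 0.7·27 = 57
Highest Hurwicz score = 97.5 → A6.

A6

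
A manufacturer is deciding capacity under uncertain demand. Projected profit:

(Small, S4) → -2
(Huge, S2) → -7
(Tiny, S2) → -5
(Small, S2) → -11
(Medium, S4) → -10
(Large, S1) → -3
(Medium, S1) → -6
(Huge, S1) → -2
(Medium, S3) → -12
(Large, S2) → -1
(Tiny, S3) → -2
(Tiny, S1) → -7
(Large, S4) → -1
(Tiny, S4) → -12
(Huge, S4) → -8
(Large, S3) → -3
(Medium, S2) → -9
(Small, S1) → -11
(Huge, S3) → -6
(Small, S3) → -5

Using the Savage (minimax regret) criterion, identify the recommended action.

Column bests: S1=-2, S2=-1, S3=-2, S4=-1.
Tiny regrets: 5, 4, 0, 11 → max 11
Small regrets: 9, 10, 3, 1 → max 10
Medium regrets: 4, 8, 10, 9 → max 10
Large regrets: 1, 0, 1, 0 → max 1
Huge regrets: 0, 6, 4, 7 → max 7
Smallest max regret = 1 → Large.

Large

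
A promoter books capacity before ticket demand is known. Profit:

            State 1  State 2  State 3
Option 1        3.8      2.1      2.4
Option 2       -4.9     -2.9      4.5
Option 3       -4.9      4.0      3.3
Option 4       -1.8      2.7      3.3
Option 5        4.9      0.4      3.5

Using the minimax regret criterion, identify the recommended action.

Option 1

Column bests: State 1=4.9, State 2=4.0, State 3=4.5.
Option 1 regrets: 1.1, 1.9, 2.1 → max 2.1
Option 2 regrets: 9.8, 6.9, 0.0 → max 9.8
Option 3 regrets: 9.8, 0.0, 1.2 → max 9.8
Option 4 regrets: 6.7, 1.3, 1.2 → max 6.7
Option 5 regrets: 0.0, 3.6, 1.0 → max 3.6
Smallest max regret = 2.1 → Option 1.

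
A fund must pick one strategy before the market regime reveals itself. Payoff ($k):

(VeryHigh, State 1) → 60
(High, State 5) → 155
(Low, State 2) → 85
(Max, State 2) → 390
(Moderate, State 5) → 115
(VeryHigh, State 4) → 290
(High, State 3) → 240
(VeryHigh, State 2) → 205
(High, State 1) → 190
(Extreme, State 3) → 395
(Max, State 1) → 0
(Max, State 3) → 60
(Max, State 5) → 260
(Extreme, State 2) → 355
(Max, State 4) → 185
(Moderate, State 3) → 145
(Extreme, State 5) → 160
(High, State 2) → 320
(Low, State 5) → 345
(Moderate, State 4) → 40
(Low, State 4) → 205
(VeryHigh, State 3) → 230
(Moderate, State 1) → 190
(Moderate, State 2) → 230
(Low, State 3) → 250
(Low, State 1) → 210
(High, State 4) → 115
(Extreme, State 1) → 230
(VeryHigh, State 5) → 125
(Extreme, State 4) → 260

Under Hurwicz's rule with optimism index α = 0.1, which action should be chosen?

Extreme

Low: 0.1·345 + 0.9·85 = 111
Moderate: 0.1·230 + 0.9·40 = 59
High: 0.1·320 + 0.9·115 = 135.5
VeryHigh: 0.1·290 + 0.9·60 = 83
Extreme: 0.1·395 + 0.9·160 = 183.5
Max: 0.1·390 + 0.9·0 = 39
Highest Hurwicz score = 183.5 → Extreme.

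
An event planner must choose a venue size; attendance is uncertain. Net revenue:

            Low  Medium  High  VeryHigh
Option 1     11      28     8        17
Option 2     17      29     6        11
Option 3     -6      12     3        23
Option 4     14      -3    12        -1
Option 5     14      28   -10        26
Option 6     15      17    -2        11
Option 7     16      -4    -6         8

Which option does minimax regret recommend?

Column bests: Low=17, Medium=29, High=12, VeryHigh=26.
Option 1 regrets: 6, 1, 4, 9 → max 9
Option 2 regrets: 0, 0, 6, 15 → max 15
Option 3 regrets: 23, 17, 9, 3 → max 23
Option 4 regrets: 3, 32, 0, 27 → max 32
Option 5 regrets: 3, 1, 22, 0 → max 22
Option 6 regrets: 2, 12, 14, 15 → max 15
Option 7 regrets: 1, 33, 18, 18 → max 33
Smallest max regret = 9 → Option 1.

Option 1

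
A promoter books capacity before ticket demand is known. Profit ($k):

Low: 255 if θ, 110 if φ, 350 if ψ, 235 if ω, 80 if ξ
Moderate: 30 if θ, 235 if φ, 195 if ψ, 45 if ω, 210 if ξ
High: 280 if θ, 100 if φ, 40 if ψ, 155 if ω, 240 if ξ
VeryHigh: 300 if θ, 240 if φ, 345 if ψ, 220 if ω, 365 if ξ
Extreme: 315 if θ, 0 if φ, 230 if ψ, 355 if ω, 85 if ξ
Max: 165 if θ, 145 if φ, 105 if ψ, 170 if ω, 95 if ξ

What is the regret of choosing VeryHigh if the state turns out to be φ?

Best payoff under φ is 240.
Regret = 240 − 240 = 0.

0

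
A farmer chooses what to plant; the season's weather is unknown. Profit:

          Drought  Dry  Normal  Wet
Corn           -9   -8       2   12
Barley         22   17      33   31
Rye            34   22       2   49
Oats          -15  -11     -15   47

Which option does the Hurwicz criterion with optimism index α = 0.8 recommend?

Rye

Corn: 0.8·12 + 0.2·(-9) = 7.8
Barley: 0.8·33 + 0.2·17 = 29.8
Rye: 0.8·49 + 0.2·2 = 39.6
Oats: 0.8·47 + 0.2·(-15) = 34.6
Highest Hurwicz score = 39.6 → Rye.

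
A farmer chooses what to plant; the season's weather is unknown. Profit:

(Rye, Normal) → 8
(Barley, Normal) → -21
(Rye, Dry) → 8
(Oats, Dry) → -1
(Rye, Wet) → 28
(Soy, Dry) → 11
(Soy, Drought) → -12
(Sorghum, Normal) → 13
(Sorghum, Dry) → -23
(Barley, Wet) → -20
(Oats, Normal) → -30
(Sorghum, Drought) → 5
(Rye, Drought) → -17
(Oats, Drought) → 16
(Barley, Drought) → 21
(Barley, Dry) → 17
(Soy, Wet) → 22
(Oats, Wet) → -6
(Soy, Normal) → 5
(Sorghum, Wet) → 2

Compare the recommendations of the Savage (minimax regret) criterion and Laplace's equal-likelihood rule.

Column bests: Drought=21, Dry=17, Normal=13, Wet=28.
Soy regrets: 33, 6, 8, 6 → max 33
Oats regrets: 5, 18, 43, 34 → max 43
Rye regrets: 38, 9, 5, 0 → max 38
Sorghum regrets: 16, 40, 0, 26 → max 40
Barley regrets: 0, 0, 34, 48 → max 48
Smallest max regret = 33 → Soy.
Row averages: Soy=6.5, Oats=-5.25, Rye=6.75, Sorghum=-0.75, Barley=-0.75
Highest average = 6.75 → Rye.

minimax regret → Soy; laplace → Rye (disagree)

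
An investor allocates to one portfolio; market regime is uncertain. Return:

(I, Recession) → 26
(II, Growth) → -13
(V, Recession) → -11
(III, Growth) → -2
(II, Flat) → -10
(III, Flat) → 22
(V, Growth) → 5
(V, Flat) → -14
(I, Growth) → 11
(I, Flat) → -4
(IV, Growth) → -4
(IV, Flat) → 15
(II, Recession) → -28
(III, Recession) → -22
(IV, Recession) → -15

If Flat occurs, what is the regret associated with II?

32

Best payoff under Flat is 22.
Regret = 22 − (-10) = 32.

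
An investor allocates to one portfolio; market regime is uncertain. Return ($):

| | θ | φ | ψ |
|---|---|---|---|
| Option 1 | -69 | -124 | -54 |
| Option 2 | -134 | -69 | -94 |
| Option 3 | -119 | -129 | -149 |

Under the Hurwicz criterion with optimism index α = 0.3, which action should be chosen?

Option 1: 0.3·(-54) + 0.7·(-124) = -103
Option 2: 0.3·(-69) + 0.7·(-134) = -114.5
Option 3: 0.3·(-119) + 0.7·(-149) = -140
Highest Hurwicz score = -103 → Option 1.

Option 1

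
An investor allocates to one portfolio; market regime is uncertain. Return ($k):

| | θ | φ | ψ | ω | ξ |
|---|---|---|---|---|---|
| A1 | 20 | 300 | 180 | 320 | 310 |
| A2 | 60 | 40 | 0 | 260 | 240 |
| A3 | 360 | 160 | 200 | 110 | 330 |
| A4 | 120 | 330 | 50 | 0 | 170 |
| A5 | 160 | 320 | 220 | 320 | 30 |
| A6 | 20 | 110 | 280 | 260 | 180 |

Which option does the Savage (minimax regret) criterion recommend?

Column bests: θ=360, φ=330, ψ=280, ω=320, ξ=330.
A1 regrets: 340, 30, 100, 0, 20 → max 340
A2 regrets: 300, 290, 280, 60, 90 → max 300
A3 regrets: 0, 170, 80, 210, 0 → max 210
A4 regrets: 240, 0, 230, 320, 160 → max 320
A5 regrets: 200, 10, 60, 0, 300 → max 300
A6 regrets: 340, 220, 0, 60, 150 → max 340
Smallest max regret = 210 → A3.

A3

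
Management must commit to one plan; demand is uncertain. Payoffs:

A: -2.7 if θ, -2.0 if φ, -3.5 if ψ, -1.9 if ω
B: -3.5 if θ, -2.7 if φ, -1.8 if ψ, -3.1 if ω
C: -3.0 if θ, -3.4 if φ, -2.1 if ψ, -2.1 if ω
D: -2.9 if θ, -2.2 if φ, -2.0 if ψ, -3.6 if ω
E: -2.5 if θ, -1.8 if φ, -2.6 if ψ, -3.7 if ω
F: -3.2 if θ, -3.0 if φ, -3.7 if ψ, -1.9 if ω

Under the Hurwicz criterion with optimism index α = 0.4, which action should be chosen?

B

A: 0.4·(-1.9) + 0.6·(-3.5) = -2.86
B: 0.4·(-1.8) + 0.6·(-3.5) = -2.82
C: 0.4·(-2.1) + 0.6·(-3.4) = -2.88
D: 0.4·(-2.0) + 0.6·(-3.6) = -2.96
E: 0.4·(-1.8) + 0.6·(-3.7) = -2.94
F: 0.4·(-1.9) + 0.6·(-3.7) = -2.98
Highest Hurwicz score = -2.82 → B.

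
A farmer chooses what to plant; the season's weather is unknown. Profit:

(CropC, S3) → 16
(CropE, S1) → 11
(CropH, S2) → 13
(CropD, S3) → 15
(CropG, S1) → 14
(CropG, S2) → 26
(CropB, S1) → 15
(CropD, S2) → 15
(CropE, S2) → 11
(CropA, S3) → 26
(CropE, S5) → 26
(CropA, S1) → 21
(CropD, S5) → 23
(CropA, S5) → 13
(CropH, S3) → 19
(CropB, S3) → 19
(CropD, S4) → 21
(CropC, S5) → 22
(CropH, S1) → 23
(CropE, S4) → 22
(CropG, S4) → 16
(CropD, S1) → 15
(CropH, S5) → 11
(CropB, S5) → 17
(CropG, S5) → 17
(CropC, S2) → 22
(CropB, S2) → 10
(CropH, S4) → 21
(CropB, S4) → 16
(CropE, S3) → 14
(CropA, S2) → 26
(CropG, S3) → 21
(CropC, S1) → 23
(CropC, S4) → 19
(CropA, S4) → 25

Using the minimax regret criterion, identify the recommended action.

Column bests: S1=23, S2=26, S3=26, S4=25, S5=26.
CropD regrets: 8, 11, 11, 4, 3 → max 11
CropE regrets: 12, 15, 12, 3, 0 → max 15
CropC regrets: 0, 4, 10, 6, 4 → max 10
CropG regrets: 9, 0, 5, 9, 9 → max 9
CropH regrets: 0, 13, 7, 4, 15 → max 15
CropB regrets: 8, 16, 7, 9, 9 → max 16
CropA regrets: 2, 0, 0, 0, 13 → max 13
Smallest max regret = 9 → CropG.

CropG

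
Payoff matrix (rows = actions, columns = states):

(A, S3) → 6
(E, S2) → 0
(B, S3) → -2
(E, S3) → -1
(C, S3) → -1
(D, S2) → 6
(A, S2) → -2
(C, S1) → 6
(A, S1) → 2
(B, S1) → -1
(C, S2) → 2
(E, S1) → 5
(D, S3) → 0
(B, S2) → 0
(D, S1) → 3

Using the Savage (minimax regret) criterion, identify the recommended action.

Column bests: S1=6, S2=6, S3=6.
A regrets: 4, 8, 0 → max 8
B regrets: 7, 6, 8 → max 8
C regrets: 0, 4, 7 → max 7
D regrets: 3, 0, 6 → max 6
E regrets: 1, 6, 7 → max 7
Smallest max regret = 6 → D.

D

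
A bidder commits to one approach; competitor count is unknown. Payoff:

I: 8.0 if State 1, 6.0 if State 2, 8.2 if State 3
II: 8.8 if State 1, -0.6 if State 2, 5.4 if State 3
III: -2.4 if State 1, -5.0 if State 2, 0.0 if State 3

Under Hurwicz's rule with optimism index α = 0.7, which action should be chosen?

I: 0.7·8.2 + 0.3·6.0 = 7.54
II: 0.7·8.8 + 0.3·(-0.6) = 5.98
III: 0.7·0.0 + 0.3·(-5.0) = -1.5
Highest Hurwicz score = 7.54 → I.

I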